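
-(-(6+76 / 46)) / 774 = 88 / 8901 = 0.01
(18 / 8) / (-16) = -9 / 64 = -0.14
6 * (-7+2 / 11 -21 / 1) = -1836 / 11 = -166.91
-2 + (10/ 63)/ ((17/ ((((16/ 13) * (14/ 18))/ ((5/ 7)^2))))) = -177442/ 89505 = -1.98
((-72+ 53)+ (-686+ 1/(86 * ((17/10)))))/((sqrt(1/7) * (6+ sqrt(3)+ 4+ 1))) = -2834425 * sqrt(7)/43129+ 257675 * sqrt(21)/43129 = -146.50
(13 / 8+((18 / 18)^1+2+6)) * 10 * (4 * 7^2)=20825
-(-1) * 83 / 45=83 / 45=1.84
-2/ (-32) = 1/ 16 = 0.06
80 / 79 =1.01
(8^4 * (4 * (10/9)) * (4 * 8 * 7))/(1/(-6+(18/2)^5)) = 722295848960/3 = 240765282986.67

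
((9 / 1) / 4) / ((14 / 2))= 9 / 28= 0.32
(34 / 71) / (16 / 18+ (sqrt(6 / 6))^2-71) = -153 / 22081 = -0.01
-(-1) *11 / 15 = 11 / 15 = 0.73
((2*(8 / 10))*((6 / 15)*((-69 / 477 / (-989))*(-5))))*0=0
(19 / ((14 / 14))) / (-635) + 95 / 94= 58539 / 59690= 0.98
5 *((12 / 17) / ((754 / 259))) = 7770 / 6409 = 1.21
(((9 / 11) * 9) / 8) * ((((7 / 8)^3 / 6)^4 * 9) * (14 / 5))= 0.00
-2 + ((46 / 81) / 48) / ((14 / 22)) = -26963 / 13608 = -1.98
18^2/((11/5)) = 1620/11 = 147.27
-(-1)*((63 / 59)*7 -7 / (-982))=433475 / 57938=7.48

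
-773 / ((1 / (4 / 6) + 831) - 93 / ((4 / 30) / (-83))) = -773 / 58725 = -0.01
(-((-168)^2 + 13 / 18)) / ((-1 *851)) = 508045 / 15318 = 33.17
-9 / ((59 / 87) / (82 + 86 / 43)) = -65772 / 59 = -1114.78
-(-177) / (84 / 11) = 649 / 28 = 23.18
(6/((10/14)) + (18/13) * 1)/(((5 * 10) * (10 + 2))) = 53/3250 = 0.02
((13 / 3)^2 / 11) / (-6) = -169 / 594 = -0.28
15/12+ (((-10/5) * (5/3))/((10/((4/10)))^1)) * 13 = -29/60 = -0.48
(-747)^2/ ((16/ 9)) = 5022081/ 16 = 313880.06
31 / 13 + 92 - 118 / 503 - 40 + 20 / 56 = 4989913 / 91546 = 54.51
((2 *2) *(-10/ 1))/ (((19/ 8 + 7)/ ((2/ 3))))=-128/ 45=-2.84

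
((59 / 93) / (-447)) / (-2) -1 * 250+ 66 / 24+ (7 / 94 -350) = -4667129053 / 7815348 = -597.17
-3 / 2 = -1.50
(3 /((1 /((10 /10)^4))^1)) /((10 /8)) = 12 /5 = 2.40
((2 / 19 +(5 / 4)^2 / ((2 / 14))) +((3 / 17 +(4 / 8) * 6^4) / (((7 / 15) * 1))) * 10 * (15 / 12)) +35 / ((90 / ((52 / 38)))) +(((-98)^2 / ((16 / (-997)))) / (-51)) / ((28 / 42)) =11387265629 / 325584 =34974.89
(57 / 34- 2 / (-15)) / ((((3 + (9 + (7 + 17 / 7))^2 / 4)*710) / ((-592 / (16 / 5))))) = -23569 / 4393395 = -0.01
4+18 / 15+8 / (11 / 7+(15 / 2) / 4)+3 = 10153 / 965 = 10.52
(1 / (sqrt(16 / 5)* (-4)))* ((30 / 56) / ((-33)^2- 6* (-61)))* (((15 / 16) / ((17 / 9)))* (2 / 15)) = -9* sqrt(5) / 5910016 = -0.00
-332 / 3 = -110.67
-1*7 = -7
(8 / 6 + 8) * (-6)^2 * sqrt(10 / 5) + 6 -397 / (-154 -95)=1891 / 249 + 336 * sqrt(2)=482.77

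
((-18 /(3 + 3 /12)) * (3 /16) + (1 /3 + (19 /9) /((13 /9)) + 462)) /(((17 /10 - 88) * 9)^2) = 1804750 /2352725271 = 0.00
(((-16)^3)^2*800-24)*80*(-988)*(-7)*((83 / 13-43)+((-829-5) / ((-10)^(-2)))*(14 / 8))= -1084096378326784578560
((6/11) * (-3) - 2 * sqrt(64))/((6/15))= -485/11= -44.09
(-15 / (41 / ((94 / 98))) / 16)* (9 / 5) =-1269 / 32144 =-0.04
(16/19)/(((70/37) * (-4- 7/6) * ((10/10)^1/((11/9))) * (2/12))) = -13024/20615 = -0.63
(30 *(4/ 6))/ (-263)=-20/ 263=-0.08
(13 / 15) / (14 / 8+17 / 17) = 52 / 165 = 0.32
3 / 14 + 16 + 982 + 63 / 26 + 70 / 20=182753 / 182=1004.14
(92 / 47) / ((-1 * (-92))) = 1 / 47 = 0.02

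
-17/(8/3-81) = 51/235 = 0.22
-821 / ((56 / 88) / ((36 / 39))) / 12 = -9031 / 91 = -99.24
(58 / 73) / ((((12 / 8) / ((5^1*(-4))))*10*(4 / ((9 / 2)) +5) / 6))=-4176 / 3869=-1.08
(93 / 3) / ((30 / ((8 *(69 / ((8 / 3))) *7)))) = 14973 / 10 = 1497.30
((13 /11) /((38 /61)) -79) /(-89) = 32229 /37202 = 0.87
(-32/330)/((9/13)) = -208/1485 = -0.14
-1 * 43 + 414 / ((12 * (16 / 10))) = -343 / 16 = -21.44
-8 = -8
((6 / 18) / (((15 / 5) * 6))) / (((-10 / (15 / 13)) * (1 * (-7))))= 1 / 3276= 0.00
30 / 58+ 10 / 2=5.52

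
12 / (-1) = -12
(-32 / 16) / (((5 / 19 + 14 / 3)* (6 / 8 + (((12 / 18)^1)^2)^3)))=-332424 / 686483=-0.48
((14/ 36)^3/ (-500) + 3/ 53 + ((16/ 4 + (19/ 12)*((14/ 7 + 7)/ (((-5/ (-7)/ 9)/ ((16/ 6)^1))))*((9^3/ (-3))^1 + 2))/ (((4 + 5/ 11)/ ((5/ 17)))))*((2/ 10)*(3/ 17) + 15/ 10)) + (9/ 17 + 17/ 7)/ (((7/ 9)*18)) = -25598397172756019/ 2188554228000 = -11696.49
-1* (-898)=898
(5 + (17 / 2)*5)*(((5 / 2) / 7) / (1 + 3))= 475 / 112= 4.24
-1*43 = -43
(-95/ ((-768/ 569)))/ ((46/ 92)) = 54055/ 384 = 140.77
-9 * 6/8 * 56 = -378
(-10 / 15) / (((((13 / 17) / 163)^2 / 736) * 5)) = -11302665152 / 2535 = -4458645.03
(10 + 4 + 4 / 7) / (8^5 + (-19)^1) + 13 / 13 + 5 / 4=2063595 / 916972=2.25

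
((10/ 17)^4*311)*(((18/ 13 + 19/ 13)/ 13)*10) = 1150700000/ 14115049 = 81.52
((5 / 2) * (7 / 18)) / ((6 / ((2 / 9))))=35 / 972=0.04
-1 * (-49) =49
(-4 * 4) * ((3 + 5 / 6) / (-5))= 184 / 15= 12.27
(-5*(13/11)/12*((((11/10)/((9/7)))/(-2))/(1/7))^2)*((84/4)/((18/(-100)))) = 12017005/23328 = 515.13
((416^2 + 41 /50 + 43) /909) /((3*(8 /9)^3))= 233684757 /2585600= 90.38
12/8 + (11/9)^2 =485/162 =2.99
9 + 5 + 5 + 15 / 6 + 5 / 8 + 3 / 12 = 179 / 8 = 22.38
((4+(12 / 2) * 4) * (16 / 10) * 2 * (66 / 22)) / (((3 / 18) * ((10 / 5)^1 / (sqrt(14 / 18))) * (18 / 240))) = 3584 * sqrt(7) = 9482.37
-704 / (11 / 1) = -64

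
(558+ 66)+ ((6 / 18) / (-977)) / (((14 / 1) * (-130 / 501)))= 1109559527 / 1778140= 624.00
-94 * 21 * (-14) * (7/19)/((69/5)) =322420/437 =737.80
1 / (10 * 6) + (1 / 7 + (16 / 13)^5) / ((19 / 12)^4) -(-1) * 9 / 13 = 24002363783551 / 20322655522260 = 1.18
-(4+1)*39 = -195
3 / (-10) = -3 / 10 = -0.30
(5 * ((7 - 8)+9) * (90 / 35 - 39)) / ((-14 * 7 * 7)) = 5100 / 2401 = 2.12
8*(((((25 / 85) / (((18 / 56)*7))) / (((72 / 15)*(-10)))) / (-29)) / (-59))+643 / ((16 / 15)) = 7574690945 / 12565584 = 602.81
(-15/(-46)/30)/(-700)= -1/64400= -0.00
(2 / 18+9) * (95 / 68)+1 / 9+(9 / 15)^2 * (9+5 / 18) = 61888 / 3825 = 16.18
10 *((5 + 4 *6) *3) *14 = 12180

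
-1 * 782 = -782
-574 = -574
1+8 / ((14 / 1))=11 / 7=1.57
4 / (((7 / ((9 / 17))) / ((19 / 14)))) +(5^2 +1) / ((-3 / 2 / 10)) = -432134 / 2499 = -172.92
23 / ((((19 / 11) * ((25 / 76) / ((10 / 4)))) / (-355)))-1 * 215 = -36141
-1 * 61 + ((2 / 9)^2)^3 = -61.00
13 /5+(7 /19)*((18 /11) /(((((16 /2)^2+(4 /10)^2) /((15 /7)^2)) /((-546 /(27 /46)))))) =-37.54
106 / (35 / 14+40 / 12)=636 / 35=18.17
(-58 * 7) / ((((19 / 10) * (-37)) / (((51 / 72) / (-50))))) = -3451 / 42180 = -0.08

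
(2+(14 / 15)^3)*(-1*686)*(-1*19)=123744796 / 3375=36665.12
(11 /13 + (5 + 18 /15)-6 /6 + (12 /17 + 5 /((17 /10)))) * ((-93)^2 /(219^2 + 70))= 92639439 /53074255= 1.75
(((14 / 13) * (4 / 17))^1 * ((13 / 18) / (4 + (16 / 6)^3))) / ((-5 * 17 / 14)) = -294 / 223975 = -0.00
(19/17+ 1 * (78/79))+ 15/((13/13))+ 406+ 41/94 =53468683/126242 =423.54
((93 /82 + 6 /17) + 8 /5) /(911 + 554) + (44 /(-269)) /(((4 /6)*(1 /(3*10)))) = -20212090927 /2746772450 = -7.36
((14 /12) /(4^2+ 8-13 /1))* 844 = 2954 /33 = 89.52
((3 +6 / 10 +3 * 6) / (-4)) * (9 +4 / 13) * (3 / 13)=-9801 / 845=-11.60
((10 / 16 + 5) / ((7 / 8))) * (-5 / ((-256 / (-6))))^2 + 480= 55060365 / 114688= 480.09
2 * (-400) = -800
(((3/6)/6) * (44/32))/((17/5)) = 55/1632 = 0.03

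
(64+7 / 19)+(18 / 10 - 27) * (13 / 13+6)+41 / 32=-336681 / 3040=-110.75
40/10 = 4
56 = 56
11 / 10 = 1.10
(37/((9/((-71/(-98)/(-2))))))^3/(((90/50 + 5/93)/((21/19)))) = -2810036211865/1426973998464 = -1.97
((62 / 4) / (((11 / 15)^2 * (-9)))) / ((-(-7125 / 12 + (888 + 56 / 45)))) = 69750 / 6435869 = 0.01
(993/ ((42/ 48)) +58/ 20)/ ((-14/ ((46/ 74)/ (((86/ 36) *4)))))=-16486101/ 3118360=-5.29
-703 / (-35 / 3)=2109 / 35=60.26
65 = 65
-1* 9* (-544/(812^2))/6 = 51/41209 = 0.00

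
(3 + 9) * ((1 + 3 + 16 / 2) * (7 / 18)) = 56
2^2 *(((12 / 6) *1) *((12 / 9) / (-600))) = -4 / 225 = -0.02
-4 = -4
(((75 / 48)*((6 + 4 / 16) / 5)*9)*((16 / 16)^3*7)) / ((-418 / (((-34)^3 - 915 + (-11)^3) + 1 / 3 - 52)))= 327613125 / 26752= 12246.30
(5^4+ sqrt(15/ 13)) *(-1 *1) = -625 - sqrt(195)/ 13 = -626.07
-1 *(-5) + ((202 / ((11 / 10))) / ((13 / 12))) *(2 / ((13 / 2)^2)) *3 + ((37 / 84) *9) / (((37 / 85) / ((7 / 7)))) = 25835245 / 676676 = 38.18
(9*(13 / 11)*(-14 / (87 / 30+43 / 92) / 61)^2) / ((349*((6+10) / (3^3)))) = 8188443900 / 34275248933519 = 0.00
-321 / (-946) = 321 / 946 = 0.34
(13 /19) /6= 0.11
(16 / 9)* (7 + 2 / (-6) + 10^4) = 480320 / 27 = 17789.63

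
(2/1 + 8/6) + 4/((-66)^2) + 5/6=9077/2178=4.17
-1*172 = -172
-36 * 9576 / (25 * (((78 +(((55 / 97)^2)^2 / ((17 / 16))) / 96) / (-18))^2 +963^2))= -9107640214156930069867977216 / 612520466636084791864877094625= -0.01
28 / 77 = 4 / 11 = 0.36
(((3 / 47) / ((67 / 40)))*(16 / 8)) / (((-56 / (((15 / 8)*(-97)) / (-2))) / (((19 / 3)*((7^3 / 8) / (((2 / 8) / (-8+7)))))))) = 6773025 / 50384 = 134.43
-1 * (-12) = 12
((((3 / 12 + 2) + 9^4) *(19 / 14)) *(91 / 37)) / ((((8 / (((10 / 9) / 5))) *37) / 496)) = 22335469 / 2738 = 8157.59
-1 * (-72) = 72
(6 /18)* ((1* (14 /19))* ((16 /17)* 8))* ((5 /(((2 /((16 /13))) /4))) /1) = 286720 /12597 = 22.76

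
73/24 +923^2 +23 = 20446921/24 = 851955.04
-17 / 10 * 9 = -153 / 10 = -15.30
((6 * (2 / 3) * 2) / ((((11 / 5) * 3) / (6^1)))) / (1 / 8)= 640 / 11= 58.18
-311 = -311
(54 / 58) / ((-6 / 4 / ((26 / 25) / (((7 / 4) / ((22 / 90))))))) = -2288 / 25375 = -0.09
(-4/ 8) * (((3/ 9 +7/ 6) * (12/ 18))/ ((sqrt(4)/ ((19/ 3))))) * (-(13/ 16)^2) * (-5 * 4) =-16055/ 768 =-20.90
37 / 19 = 1.95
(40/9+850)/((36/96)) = 61520/27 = 2278.52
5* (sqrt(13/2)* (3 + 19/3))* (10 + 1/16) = 5635* sqrt(26)/24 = 1197.21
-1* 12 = -12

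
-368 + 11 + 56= -301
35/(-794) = -35/794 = -0.04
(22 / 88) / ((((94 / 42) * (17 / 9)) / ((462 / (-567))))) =-77 / 1598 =-0.05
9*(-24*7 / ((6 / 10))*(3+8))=-27720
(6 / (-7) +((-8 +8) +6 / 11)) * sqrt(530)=-24 * sqrt(530) / 77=-7.18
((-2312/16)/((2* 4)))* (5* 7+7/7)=-2601/4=-650.25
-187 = -187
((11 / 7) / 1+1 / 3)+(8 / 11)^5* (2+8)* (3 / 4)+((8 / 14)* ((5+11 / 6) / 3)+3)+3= 108892460 / 10146213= 10.73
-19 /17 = -1.12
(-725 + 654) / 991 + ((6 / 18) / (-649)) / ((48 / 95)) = -6729521 / 92614896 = -0.07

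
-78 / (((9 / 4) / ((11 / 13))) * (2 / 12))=-176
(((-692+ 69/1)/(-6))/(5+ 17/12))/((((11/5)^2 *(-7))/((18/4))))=-20025/9317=-2.15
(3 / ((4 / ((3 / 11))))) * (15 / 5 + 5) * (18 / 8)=81 / 22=3.68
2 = 2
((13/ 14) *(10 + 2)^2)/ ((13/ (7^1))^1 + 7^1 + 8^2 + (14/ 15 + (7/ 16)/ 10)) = 1.81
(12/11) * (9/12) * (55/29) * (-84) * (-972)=3674160/29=126695.17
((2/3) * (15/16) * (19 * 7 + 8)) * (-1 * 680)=-59925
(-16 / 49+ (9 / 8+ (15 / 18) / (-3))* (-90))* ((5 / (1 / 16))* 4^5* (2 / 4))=-153692160 / 49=-3136574.69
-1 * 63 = -63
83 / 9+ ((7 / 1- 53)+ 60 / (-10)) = -385 / 9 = -42.78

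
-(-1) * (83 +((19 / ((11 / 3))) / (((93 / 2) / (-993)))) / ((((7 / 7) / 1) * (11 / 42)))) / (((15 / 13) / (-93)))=3311087 / 121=27364.36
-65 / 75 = -13 / 15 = -0.87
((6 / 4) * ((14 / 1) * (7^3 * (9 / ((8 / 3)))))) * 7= 1361367 / 8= 170170.88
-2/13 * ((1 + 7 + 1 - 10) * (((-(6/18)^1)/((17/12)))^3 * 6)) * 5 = -0.06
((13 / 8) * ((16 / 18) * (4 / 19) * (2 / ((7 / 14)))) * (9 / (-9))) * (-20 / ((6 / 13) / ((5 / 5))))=27040 / 513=52.71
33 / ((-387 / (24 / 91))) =-88 / 3913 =-0.02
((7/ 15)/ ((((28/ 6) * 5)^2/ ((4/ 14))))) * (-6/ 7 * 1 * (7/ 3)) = -3/ 6125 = -0.00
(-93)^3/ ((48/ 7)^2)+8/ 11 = -17105.82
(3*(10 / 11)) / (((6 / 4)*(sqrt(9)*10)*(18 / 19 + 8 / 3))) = 19 / 1133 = 0.02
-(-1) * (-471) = -471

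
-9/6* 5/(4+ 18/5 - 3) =-75/46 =-1.63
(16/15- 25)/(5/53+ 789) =-19027/627330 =-0.03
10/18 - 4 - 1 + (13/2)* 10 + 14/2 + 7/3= 629/9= 69.89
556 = 556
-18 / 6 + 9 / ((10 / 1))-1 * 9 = -111 / 10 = -11.10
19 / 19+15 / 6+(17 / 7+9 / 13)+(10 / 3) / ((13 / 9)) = 125 / 14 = 8.93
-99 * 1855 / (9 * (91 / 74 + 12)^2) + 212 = 8313792 / 87131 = 95.42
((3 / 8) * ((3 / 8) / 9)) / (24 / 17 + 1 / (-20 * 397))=33745 / 3048688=0.01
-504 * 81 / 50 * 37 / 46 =-377622 / 575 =-656.73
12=12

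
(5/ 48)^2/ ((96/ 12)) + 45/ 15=55321/ 18432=3.00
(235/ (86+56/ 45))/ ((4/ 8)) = 10575/ 1963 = 5.39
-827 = -827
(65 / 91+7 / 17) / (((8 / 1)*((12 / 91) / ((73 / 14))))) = 63583 / 11424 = 5.57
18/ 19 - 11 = -191/ 19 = -10.05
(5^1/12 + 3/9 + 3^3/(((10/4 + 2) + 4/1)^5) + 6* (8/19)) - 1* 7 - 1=-509662999/107909132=-4.72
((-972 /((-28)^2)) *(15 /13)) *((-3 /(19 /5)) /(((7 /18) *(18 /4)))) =0.65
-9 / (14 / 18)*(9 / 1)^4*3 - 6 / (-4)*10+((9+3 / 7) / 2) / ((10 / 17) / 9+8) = -1967259963 / 8638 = -227744.84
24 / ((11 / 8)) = 17.45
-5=-5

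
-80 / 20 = -4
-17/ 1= -17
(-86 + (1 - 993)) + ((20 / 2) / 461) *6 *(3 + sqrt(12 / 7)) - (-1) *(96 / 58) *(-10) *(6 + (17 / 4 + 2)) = -17117242 / 13369 + 120 *sqrt(21) / 3227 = -1280.20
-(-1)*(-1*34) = -34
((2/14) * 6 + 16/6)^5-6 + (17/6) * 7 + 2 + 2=561.16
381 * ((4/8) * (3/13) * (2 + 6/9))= 1524/13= 117.23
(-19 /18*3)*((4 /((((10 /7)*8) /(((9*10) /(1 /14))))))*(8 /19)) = -588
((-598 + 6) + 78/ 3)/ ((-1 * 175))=566/ 175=3.23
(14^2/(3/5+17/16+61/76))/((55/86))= 5124224/41217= 124.32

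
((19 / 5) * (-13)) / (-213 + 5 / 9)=2223 / 9560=0.23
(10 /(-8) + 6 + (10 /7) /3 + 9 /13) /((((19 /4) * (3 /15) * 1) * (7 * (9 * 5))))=6463 /326781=0.02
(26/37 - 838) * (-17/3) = 526660/111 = 4744.68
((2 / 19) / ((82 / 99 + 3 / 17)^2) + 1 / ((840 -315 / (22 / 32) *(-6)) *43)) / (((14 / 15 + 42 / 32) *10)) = 874335534859 / 188309076726085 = 0.00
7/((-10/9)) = -63/10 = -6.30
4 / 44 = 1 / 11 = 0.09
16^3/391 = 4096/391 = 10.48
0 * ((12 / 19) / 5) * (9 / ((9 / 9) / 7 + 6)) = 0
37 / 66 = 0.56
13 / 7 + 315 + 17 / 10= 22299 / 70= 318.56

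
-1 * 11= -11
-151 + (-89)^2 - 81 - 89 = 7600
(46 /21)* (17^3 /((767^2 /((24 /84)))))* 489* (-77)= -810428828 /4118023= -196.80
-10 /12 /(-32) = 5 /192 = 0.03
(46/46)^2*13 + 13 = 26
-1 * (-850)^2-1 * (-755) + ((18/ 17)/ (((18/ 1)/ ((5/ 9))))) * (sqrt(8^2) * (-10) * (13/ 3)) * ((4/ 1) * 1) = -721790.32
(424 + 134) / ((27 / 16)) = 992 / 3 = 330.67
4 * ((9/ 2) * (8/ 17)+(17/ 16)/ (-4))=2015/ 272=7.41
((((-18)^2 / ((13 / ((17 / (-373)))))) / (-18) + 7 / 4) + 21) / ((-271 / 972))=-81.82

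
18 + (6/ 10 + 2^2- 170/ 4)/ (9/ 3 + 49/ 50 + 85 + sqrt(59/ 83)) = 94750* sqrt(4897)/ 1642721383 + 28869223929/ 1642721383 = 17.58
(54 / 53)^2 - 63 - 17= -221804 / 2809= -78.96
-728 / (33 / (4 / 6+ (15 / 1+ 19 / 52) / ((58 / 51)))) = -897953 / 2871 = -312.77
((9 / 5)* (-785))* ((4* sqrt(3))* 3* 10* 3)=-508680* sqrt(3)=-881059.60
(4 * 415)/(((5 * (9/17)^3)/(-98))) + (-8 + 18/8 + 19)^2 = -2555542127/11664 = -219096.55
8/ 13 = 0.62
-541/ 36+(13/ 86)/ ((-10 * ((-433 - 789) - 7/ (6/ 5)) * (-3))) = -856892839/ 57020580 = -15.03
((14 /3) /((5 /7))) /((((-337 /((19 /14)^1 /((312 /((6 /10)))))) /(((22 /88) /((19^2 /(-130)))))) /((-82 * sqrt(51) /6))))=-287 * sqrt(51) /4610160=-0.00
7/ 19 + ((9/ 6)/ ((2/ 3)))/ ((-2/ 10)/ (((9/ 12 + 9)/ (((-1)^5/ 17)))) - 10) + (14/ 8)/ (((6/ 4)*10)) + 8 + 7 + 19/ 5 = 144042367/ 7557288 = 19.06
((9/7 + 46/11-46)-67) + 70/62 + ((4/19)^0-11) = -277855/2387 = -116.40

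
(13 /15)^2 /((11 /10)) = 338 /495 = 0.68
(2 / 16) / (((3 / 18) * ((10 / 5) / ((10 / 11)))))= 15 / 44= 0.34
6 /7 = 0.86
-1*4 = -4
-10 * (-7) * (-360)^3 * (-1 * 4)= 13063680000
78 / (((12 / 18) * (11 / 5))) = 585 / 11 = 53.18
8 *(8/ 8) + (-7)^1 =1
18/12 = 1.50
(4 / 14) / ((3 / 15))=10 / 7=1.43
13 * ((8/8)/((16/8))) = 13/2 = 6.50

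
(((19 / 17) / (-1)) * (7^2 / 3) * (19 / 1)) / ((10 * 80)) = -17689 / 40800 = -0.43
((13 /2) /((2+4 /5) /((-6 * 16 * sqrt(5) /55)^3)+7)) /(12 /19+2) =1913573376 * sqrt(5) /1802321220175+635990704128 /1802321220175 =0.36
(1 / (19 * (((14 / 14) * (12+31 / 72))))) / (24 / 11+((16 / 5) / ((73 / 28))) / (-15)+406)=433620 / 41794586311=0.00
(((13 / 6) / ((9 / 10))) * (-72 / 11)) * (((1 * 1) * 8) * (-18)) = 24960 / 11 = 2269.09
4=4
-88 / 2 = -44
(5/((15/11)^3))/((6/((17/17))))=1331/4050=0.33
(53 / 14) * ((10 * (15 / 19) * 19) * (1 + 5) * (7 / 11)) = 23850 / 11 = 2168.18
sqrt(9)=3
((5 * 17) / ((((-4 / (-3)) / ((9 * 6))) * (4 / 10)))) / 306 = 225 / 8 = 28.12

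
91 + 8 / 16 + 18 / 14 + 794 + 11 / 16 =99397 / 112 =887.47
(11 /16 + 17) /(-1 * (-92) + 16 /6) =849 /4544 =0.19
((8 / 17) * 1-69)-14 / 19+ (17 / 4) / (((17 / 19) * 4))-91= -822119 / 5168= -159.08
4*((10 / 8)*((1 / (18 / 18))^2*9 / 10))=9 / 2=4.50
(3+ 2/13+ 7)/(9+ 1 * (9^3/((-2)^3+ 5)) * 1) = -22/507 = -0.04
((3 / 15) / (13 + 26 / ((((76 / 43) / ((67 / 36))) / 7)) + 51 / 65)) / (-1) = -17784 / 18266843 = -0.00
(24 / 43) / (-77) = -24 / 3311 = -0.01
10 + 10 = 20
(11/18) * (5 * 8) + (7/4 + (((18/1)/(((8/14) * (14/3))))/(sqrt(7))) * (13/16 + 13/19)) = 30.01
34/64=17/32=0.53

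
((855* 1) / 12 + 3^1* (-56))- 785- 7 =-3555 / 4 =-888.75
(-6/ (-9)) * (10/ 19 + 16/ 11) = 276/ 209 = 1.32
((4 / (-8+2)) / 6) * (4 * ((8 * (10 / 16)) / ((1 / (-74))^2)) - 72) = -109448 / 9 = -12160.89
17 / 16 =1.06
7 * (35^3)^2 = 12867859375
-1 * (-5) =5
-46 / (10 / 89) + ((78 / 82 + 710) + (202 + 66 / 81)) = 2791666 / 5535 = 504.37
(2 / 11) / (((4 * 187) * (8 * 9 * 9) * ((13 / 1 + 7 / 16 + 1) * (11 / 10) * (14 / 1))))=5 / 2963616579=0.00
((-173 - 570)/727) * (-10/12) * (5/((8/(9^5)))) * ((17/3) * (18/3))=6215399325/5816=1068672.51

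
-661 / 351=-1.88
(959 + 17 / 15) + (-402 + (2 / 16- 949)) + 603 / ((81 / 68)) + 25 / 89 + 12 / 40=3718609 / 32040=116.06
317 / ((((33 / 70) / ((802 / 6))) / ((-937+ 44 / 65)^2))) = 732432031242422 / 9295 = 78798497175.09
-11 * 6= -66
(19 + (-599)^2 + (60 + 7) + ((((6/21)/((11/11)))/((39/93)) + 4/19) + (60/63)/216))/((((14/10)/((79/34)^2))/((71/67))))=13100939279497975/8932885416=1466596.59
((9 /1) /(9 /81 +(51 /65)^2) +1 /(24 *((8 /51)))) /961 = 11186089 /849800768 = 0.01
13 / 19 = 0.68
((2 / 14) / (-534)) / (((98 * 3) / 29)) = -29 / 1098972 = -0.00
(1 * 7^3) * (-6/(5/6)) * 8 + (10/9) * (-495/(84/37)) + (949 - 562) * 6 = -3712183/210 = -17677.06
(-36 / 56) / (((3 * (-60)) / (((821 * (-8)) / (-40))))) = 821 / 1400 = 0.59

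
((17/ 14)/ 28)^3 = 4913/ 60236288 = 0.00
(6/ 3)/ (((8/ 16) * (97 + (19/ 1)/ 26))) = 104/ 2541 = 0.04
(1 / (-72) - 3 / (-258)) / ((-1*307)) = 7 / 950472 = 0.00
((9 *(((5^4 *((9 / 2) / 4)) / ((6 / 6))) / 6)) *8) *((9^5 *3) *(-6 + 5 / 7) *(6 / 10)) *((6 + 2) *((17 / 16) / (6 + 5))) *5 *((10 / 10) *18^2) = -456914039214375 / 77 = -5933948561225.65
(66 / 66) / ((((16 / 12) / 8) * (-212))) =-3 / 106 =-0.03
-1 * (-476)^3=107850176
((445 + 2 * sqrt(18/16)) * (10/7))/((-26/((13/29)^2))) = -28925/5887-195 * sqrt(2)/11774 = -4.94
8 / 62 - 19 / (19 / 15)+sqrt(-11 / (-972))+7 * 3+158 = sqrt(33) / 54+5088 / 31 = 164.24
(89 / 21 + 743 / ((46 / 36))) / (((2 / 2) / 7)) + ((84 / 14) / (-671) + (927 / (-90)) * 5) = 374883517 / 92598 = 4048.51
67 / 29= 2.31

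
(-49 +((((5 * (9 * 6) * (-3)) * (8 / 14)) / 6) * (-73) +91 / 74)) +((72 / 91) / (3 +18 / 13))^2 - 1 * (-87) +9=7434635825 / 1308986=5679.69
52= 52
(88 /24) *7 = 77 /3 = 25.67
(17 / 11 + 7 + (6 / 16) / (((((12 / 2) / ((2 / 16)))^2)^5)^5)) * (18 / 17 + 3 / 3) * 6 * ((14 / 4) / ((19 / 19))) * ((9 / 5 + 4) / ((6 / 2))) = 410915508645662607970834075304055901143036122600944787803186062383087436005100375439850767 / 575270637375079788660562475345938981491515975611845683435367613949101999887356597895168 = 714.30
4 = 4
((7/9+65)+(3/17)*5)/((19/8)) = 81592/2907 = 28.07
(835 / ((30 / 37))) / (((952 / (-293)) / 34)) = -1810447 / 168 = -10776.47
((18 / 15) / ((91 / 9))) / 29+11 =145199 / 13195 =11.00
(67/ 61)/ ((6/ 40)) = 1340/ 183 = 7.32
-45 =-45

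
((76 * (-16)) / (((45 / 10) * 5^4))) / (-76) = 32 / 5625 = 0.01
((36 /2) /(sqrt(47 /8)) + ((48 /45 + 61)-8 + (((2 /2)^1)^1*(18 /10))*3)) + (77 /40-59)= 287 /120 + 36*sqrt(94) /47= 9.82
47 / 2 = 23.50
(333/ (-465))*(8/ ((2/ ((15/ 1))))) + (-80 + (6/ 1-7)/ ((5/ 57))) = -20827/ 155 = -134.37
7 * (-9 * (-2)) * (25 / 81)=350 / 9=38.89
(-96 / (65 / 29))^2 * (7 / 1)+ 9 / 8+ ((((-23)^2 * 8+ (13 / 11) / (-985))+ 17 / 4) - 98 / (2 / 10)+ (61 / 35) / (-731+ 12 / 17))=1624498221409893 / 97928030200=16588.69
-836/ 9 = -92.89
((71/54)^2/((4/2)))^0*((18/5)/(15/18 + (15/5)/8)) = 432/145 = 2.98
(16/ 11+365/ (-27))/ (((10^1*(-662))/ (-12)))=-3583/ 163845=-0.02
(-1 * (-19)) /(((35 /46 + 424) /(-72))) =-6992 /2171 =-3.22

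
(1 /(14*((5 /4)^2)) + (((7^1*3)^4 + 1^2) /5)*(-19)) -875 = -129483647 /175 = -739906.55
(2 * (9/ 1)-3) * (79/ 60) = 79/ 4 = 19.75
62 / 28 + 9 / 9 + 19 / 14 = 32 / 7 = 4.57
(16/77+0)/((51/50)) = 800/3927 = 0.20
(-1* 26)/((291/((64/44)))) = -416/3201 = -0.13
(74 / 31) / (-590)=-37 / 9145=-0.00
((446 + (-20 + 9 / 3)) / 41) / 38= 0.28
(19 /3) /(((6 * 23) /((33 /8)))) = 209 /1104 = 0.19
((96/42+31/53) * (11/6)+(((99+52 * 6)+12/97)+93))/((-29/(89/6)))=-3262970065/12523476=-260.55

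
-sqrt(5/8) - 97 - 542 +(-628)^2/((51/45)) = 5904897/17 - sqrt(10)/4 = 347346.09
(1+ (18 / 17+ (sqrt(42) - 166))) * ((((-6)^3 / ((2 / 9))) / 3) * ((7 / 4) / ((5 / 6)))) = 9481374 / 85 - 3402 * sqrt(42) / 5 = 107136.08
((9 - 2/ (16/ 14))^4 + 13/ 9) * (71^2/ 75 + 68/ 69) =188519.39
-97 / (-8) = 97 / 8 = 12.12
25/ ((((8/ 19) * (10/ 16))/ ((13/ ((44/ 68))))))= 20995/ 11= 1908.64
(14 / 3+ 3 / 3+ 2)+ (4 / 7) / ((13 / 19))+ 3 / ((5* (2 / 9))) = 30581 / 2730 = 11.20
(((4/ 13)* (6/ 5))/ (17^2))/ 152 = 0.00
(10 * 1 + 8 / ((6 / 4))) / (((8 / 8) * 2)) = 23 / 3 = 7.67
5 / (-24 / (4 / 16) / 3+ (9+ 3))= -1 / 4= -0.25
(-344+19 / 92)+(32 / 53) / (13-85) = -15087401 / 43884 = -343.80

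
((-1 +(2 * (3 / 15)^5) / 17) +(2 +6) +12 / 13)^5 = 31223.36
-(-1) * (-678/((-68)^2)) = -339/2312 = -0.15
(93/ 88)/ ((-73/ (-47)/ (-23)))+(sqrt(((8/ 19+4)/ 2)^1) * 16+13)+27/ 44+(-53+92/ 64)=-62603/ 1168+16 * sqrt(798)/ 19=-29.81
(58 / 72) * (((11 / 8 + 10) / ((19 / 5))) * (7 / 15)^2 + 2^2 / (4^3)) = 283417 / 492480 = 0.58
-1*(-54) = 54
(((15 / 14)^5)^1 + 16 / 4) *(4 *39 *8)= 113516169 / 16807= 6754.10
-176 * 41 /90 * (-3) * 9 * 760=1645248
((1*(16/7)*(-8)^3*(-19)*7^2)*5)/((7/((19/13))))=1137427.69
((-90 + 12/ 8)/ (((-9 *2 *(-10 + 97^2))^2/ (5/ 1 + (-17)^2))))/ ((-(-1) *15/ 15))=-0.00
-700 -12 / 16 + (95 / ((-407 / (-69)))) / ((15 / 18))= -1109357 / 1628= -681.42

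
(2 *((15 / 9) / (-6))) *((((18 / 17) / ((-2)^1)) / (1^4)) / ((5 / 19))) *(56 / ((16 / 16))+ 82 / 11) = 13262 / 187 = 70.92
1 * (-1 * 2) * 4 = -8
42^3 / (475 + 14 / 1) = 24696 / 163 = 151.51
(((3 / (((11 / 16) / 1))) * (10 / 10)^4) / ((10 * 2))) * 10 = 24 / 11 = 2.18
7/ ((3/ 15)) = 35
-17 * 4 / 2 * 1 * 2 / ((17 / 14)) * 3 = -168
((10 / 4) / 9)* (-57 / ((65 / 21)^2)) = -2793 / 1690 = -1.65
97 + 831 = 928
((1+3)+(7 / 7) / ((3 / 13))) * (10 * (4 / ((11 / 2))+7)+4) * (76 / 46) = 283100 / 253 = 1118.97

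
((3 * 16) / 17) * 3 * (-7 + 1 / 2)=-936 / 17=-55.06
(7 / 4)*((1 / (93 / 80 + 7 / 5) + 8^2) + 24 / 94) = 218001 / 1927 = 113.13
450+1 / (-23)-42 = 9383 / 23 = 407.96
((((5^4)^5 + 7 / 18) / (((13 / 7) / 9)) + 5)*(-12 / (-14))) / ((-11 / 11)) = -36048889160156787 / 91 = -396141639122602.05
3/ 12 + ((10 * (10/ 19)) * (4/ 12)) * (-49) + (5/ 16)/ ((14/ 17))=-1089563/ 12768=-85.34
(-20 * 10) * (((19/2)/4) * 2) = -950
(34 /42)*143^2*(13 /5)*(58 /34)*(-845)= -1302867137 /21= -62041292.24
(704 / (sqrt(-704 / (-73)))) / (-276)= -2*sqrt(803) / 69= -0.82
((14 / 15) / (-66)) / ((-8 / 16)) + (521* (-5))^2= 3359082389 / 495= 6786025.03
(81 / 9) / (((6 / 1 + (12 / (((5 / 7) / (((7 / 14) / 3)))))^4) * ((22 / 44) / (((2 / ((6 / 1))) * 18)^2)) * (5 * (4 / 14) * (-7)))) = -20250 / 21083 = -0.96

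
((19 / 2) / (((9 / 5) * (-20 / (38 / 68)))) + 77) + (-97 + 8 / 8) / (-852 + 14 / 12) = 961839223 / 12497040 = 76.97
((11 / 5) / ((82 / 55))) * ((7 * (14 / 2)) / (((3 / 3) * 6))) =5929 / 492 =12.05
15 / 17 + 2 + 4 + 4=185 / 17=10.88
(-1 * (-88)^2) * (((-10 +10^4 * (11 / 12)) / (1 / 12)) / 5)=-170182144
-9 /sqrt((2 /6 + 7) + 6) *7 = -63 *sqrt(30) /20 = -17.25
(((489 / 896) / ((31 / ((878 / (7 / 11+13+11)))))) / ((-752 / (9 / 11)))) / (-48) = 644013 / 45284212736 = 0.00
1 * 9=9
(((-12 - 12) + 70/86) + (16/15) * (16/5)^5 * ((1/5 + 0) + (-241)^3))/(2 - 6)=50490477667781827/40312500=1252476965.40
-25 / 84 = -0.30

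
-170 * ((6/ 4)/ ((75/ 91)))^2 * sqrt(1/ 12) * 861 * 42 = -848462979 * sqrt(3)/ 250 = -5878323.95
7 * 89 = 623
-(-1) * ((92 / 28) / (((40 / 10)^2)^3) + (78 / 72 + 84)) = 7318597 / 86016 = 85.08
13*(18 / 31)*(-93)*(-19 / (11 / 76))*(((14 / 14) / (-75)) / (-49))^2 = 112632 / 16506875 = 0.01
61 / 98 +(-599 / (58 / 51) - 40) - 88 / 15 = -12191138 / 21315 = -571.95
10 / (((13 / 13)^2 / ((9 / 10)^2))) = 81 / 10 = 8.10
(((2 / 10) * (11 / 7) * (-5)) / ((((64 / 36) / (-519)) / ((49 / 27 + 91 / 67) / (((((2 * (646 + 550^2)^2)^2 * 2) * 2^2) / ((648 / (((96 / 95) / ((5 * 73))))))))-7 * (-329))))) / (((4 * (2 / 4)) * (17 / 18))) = 162040728838073847936444484171947 / 289702426044038770001076224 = 559335.08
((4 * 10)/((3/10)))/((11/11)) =400/3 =133.33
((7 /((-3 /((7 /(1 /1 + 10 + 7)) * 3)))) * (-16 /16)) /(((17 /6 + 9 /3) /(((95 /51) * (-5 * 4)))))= -17.39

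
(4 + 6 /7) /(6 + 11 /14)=68 /95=0.72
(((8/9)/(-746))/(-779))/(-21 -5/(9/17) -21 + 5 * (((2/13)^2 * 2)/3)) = -676/22701128009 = -0.00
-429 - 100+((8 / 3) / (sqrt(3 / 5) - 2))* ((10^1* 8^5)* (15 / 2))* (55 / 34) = -1802392881 / 289 - 180224000* sqrt(15) / 289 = -8651894.23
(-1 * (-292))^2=85264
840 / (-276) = -70 / 23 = -3.04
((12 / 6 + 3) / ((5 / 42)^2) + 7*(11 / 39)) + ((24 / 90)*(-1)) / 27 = 373567 / 1053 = 354.76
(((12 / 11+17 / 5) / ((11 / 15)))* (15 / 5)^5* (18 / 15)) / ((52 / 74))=1537461 / 605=2541.26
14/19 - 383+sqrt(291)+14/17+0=-123205/323+sqrt(291)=-364.38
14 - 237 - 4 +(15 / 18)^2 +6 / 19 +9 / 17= -2621653 / 11628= -225.46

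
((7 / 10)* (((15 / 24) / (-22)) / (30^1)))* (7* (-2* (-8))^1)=-49 / 660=-0.07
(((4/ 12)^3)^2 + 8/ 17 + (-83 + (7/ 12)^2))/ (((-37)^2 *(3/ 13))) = -211859011/ 814368816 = -0.26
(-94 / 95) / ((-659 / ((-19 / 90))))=-47 / 148275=-0.00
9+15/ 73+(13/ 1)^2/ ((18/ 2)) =18385/ 657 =27.98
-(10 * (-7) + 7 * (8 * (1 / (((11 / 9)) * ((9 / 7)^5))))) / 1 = 4110778 / 72171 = 56.96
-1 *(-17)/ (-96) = -17/ 96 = -0.18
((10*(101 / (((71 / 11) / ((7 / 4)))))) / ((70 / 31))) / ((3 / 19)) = 654379 / 852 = 768.05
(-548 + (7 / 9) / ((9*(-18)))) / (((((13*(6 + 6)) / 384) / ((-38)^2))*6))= -9229944032 / 28431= -324643.66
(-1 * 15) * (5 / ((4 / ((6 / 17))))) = -225 / 34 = -6.62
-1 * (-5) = 5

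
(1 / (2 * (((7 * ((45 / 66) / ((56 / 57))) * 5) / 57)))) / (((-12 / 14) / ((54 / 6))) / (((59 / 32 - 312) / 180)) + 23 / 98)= 3423728 / 846105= 4.05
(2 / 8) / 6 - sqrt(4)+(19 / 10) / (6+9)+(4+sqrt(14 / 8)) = sqrt(7) / 2+1301 / 600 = 3.49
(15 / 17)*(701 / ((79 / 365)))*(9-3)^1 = 23027850 / 1343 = 17146.57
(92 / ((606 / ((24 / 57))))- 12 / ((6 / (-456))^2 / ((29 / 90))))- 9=-643137577 / 28785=-22342.80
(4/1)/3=4/3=1.33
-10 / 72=-5 / 36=-0.14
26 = 26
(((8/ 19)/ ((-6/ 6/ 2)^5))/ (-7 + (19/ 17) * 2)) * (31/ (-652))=-0.13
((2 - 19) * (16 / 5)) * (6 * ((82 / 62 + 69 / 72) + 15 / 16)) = -162826 / 155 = -1050.49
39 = 39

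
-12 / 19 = -0.63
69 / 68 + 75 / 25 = 273 / 68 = 4.01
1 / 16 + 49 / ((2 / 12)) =4705 / 16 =294.06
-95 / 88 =-1.08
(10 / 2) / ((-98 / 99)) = -495 / 98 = -5.05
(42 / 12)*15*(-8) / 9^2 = -140 / 27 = -5.19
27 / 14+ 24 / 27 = 355 / 126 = 2.82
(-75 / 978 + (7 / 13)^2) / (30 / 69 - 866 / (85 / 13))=-22969295 / 14218879896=-0.00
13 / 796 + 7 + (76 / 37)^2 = 11.24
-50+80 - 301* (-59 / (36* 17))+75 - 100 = 20819 / 612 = 34.02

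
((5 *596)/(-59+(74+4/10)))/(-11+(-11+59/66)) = -89400/9751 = -9.17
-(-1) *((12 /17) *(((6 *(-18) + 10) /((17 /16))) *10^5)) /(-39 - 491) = 188160000 /15317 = 12284.39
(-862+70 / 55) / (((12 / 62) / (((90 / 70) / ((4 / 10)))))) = -1100655 / 77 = -14294.22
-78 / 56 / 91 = -3 / 196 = -0.02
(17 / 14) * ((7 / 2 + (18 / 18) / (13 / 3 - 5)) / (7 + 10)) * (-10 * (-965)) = 9650 / 7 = 1378.57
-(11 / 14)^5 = -161051 / 537824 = -0.30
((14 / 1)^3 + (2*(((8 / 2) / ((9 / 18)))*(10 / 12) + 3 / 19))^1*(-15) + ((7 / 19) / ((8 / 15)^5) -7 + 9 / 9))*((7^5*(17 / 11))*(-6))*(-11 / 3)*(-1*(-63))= 28485560021985297 / 311296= 91506347726.88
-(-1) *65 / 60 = 13 / 12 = 1.08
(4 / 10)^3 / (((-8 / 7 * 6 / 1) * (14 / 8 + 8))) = -14 / 14625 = -0.00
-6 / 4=-3 / 2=-1.50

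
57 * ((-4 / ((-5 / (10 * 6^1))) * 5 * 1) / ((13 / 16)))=218880 / 13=16836.92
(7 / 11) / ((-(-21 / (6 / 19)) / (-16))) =-32 / 209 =-0.15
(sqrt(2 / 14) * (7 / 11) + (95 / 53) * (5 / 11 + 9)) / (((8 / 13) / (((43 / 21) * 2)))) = 559 * sqrt(7) / 924 + 1380730 / 12243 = 114.38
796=796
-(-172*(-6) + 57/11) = -11409/11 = -1037.18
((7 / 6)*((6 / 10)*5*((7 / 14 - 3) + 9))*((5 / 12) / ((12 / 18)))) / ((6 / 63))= 9555 / 64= 149.30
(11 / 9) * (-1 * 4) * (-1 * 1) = 44 / 9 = 4.89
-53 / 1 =-53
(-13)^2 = 169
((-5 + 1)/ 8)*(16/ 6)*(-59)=236/ 3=78.67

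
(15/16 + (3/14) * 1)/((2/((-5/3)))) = -215/224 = -0.96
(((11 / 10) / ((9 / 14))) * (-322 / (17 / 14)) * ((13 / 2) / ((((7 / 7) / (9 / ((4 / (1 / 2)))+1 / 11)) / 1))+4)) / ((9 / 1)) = -600.13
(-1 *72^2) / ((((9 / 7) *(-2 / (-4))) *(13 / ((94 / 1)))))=-758016 / 13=-58308.92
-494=-494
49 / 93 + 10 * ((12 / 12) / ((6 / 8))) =13.86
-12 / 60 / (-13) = 1 / 65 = 0.02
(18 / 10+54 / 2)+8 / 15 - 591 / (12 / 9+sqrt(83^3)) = 452875172 / 15438201 - 441477* sqrt(83) / 5146067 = 28.55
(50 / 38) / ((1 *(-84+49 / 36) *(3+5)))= -9 / 4522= -0.00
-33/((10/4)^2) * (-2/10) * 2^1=264/125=2.11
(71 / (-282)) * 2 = -71 / 141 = -0.50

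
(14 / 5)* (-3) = -42 / 5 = -8.40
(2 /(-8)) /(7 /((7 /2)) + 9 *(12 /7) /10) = -35 /496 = -0.07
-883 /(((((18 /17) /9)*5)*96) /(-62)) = 465341 /480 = 969.46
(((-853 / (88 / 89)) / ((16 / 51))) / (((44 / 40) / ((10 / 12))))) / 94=-32264725 / 1455872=-22.16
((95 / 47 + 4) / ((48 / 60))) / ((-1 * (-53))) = 0.14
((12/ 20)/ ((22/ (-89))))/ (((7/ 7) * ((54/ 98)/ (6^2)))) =-8722/ 55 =-158.58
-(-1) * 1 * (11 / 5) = 11 / 5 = 2.20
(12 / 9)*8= 32 / 3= 10.67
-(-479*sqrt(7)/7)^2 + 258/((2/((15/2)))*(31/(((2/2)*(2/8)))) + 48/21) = -425747681/12992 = -32769.99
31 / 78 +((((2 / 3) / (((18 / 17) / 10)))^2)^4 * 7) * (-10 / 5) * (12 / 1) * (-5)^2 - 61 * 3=-25391757532200432010987 / 2447722649502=-10373625270.56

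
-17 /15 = -1.13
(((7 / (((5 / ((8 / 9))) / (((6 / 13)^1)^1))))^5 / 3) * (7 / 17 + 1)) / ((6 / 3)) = 70493667328 / 4793160571875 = 0.01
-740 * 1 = -740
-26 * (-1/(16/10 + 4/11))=13.24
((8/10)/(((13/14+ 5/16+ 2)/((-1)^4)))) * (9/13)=1344/7865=0.17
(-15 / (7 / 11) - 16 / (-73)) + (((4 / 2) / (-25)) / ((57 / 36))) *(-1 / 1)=-5655911 / 242725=-23.30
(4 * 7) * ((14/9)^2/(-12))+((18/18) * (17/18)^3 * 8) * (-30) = -16834/81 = -207.83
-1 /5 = -0.20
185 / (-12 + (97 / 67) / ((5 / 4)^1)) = -61975 / 3632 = -17.06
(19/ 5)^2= 361/ 25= 14.44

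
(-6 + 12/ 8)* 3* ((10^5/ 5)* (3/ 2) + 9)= -810243/ 2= -405121.50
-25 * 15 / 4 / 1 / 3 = -125 / 4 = -31.25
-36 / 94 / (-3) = 6 / 47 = 0.13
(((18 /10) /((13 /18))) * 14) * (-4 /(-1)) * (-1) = -9072 /65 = -139.57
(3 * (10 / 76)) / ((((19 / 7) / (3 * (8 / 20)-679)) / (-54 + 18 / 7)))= 1830060 / 361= 5069.42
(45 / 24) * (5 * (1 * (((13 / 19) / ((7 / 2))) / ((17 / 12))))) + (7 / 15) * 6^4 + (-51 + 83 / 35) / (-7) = 48512969 / 79135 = 613.04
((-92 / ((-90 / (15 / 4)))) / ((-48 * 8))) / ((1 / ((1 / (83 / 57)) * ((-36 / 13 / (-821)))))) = -1311 / 56694976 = -0.00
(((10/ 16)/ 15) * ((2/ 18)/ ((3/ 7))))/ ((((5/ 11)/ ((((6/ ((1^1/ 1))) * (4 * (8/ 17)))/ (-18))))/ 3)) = -308/ 6885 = -0.04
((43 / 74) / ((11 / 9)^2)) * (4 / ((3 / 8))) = 18576 / 4477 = 4.15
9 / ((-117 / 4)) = -4 / 13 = -0.31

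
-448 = -448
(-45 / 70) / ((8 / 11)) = -99 / 112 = -0.88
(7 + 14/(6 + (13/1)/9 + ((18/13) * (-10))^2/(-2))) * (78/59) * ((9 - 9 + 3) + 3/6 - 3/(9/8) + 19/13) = 20.76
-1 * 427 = -427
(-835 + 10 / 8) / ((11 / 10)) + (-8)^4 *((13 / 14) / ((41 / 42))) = 2830693 / 902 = 3138.24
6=6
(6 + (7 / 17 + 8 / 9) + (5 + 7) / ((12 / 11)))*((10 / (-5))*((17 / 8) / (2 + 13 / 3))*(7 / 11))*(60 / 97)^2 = -5880000 / 1966481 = -2.99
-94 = -94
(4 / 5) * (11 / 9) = 44 / 45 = 0.98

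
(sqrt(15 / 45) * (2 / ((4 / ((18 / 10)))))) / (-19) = -3 * sqrt(3) / 190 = -0.03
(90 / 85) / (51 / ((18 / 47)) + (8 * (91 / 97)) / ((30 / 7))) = 52380 / 6674387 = 0.01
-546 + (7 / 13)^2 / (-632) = -58317217 / 106808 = -546.00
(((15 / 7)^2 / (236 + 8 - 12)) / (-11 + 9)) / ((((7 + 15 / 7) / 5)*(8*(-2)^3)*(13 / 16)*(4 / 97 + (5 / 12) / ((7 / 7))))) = 0.00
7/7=1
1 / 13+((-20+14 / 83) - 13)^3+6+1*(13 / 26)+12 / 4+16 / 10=-35377.57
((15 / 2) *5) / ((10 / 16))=60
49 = 49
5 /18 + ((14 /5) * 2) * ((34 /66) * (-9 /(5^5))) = 833671 /3093750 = 0.27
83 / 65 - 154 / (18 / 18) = -9927 / 65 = -152.72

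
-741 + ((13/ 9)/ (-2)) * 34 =-6890/ 9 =-765.56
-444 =-444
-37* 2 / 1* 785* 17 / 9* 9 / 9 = -987530 / 9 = -109725.56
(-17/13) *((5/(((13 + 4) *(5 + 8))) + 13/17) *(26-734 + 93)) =107010/169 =633.20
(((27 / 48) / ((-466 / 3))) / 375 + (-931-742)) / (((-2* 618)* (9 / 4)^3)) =1559236009 / 13121453250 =0.12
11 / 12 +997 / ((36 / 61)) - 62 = 29309 / 18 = 1628.28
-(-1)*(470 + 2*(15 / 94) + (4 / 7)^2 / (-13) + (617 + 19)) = 33121337 / 29939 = 1106.29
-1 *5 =-5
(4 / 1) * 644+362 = 2938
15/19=0.79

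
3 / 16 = 0.19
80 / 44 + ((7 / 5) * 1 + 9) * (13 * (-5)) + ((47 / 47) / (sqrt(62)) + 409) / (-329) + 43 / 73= -178282882 / 264187 - sqrt(62) / 20398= -674.84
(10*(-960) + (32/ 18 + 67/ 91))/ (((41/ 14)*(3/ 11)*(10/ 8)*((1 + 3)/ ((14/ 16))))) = -605246257/ 287820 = -2102.86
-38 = -38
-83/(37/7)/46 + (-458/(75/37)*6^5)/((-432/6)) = 1038300787/42550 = 24401.90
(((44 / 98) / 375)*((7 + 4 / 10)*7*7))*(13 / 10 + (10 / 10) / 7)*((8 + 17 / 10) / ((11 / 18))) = 1087467 / 109375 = 9.94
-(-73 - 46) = 119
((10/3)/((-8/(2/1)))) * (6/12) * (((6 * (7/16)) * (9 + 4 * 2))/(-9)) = 595/288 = 2.07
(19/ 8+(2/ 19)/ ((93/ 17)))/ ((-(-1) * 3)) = 33845/ 42408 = 0.80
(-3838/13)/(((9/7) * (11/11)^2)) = -26866/117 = -229.62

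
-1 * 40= -40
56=56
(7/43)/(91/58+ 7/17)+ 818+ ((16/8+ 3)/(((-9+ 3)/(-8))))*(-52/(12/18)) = 3576092/11997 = 298.08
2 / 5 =0.40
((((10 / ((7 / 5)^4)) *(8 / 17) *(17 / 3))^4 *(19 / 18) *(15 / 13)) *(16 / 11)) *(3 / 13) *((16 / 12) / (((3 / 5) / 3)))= 95000000000000000000000 / 15012544356719846937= 6328.04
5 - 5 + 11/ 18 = 11/ 18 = 0.61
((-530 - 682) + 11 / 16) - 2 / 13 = -251985 / 208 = -1211.47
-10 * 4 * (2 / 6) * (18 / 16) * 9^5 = -885735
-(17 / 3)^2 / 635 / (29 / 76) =-21964 / 165735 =-0.13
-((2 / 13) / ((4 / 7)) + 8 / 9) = -271 / 234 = -1.16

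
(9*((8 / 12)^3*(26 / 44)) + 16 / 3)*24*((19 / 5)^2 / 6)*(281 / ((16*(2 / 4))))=3854758 / 275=14017.30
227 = 227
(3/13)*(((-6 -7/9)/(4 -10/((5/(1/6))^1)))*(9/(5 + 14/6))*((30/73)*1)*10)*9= -2223450/114829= -19.36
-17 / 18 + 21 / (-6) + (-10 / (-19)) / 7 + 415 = 491525 / 1197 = 410.63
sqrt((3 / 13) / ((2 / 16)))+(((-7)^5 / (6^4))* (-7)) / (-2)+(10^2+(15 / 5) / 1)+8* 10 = 2* sqrt(78) / 13+356687 / 2592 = 138.97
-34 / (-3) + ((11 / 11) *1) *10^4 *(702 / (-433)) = -21045278 / 1299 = -16201.14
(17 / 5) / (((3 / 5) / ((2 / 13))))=0.87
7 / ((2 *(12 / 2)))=7 / 12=0.58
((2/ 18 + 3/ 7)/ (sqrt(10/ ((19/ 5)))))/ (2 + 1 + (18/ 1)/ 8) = 68 * sqrt(38)/ 6615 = 0.06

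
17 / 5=3.40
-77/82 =-0.94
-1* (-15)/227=15/227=0.07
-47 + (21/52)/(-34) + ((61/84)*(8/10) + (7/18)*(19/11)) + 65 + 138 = 963275959/6126120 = 157.24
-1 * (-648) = 648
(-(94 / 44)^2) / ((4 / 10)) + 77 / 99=-92629 / 8712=-10.63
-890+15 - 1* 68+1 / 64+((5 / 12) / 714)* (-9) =-942.99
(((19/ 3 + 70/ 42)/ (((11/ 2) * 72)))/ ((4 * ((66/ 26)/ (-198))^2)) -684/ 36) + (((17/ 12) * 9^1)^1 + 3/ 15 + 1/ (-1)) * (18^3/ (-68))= -1894611/ 1870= -1013.16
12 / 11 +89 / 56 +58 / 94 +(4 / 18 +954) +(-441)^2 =50925024133 / 260568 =195438.52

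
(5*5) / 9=25 / 9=2.78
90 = 90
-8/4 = -2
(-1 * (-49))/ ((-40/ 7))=-343/ 40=-8.58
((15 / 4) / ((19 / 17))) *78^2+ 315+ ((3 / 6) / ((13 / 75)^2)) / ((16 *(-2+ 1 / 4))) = 3727194885 / 179816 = 20727.83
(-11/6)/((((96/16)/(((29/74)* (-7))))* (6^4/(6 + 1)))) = 15631/3452544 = 0.00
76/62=38/31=1.23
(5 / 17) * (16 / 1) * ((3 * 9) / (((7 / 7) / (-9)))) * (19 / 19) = -19440 / 17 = -1143.53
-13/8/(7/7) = -13/8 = -1.62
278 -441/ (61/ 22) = 7256/ 61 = 118.95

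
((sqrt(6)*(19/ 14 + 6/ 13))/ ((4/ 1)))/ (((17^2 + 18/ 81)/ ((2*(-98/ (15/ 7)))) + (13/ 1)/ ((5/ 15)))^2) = 100136106*sqrt(6)/ 282865766053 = 0.00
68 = 68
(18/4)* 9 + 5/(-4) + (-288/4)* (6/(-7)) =2827/28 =100.96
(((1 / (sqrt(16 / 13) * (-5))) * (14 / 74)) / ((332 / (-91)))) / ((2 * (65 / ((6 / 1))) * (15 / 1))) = 49 * sqrt(13) / 6142000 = 0.00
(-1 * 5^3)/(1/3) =-375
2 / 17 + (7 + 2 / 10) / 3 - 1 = 129 / 85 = 1.52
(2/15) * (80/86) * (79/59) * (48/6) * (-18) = -23.91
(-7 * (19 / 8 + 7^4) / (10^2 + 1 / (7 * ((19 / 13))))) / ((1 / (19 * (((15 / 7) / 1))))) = -728799435 / 106504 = -6842.93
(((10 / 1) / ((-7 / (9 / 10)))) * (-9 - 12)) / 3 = 9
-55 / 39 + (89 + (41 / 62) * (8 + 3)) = 229381 / 2418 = 94.86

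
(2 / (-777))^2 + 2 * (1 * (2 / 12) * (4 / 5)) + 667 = 2014241207 / 3018645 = 667.27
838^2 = 702244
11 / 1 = 11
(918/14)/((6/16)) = 1224/7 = 174.86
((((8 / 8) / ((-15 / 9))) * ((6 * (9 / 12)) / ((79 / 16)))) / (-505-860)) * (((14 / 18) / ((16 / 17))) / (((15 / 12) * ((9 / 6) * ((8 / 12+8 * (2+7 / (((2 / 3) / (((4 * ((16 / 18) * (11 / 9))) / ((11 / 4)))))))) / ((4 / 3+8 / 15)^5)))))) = 585152512 / 21847419140625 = 0.00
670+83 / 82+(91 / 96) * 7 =677.65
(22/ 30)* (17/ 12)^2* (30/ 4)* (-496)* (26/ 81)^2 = -33309562/ 59049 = -564.10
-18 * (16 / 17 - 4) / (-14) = -468 / 119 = -3.93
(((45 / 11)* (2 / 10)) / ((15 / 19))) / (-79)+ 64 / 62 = 137273 / 134695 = 1.02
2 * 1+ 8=10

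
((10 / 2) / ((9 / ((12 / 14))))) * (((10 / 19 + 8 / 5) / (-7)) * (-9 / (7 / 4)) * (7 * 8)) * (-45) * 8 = -13962240 / 931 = -14997.04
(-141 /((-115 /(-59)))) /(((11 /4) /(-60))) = 399312 /253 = 1578.31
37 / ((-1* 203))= -37 / 203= -0.18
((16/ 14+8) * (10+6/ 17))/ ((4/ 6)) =16896/ 119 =141.98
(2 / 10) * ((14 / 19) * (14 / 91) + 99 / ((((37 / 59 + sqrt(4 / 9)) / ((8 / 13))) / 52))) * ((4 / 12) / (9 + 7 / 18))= 831049224 / 47795735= 17.39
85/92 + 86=7997/92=86.92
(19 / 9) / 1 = 19 / 9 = 2.11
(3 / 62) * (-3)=-9 / 62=-0.15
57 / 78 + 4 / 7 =237 / 182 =1.30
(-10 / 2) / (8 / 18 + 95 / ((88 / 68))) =-990 / 14623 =-0.07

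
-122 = -122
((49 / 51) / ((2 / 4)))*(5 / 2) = 245 / 51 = 4.80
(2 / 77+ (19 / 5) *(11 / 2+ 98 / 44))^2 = 5121169 / 5929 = 863.75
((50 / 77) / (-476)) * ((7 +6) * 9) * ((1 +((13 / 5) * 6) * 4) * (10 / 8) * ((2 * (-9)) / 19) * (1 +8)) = 75105225 / 696388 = 107.85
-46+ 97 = 51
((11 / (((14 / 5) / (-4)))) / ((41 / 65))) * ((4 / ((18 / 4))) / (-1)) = 57200 / 2583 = 22.14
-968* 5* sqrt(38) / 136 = -605* sqrt(38) / 17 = -219.38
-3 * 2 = -6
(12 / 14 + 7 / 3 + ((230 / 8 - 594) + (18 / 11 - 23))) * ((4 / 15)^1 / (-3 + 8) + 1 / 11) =-9164411 / 108900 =-84.15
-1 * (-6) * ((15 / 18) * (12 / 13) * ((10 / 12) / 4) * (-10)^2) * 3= 3750 / 13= 288.46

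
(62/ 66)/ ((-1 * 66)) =-31/ 2178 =-0.01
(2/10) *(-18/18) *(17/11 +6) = -1.51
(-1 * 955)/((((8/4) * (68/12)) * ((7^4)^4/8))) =-11460/564959819683217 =-0.00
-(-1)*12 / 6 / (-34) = -1 / 17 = -0.06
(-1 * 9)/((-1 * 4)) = 9/4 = 2.25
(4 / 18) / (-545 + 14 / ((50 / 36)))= -50 / 120357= -0.00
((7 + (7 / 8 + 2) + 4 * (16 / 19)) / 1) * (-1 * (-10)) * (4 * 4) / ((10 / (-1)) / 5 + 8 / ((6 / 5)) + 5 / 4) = 483120 / 1349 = 358.13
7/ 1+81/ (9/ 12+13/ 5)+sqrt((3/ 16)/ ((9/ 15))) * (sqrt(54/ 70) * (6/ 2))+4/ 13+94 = 126.96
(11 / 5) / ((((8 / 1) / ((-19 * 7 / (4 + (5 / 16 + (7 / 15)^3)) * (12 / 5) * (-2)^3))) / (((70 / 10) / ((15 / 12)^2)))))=849429504 / 1191815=712.72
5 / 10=1 / 2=0.50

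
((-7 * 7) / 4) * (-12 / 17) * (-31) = -4557 / 17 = -268.06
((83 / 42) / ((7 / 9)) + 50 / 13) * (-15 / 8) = -122055 / 10192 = -11.98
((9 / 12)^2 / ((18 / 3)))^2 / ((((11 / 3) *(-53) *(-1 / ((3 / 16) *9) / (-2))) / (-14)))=5103 / 2387968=0.00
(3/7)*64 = 192/7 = 27.43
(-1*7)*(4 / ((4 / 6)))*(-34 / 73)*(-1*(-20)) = 28560 / 73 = 391.23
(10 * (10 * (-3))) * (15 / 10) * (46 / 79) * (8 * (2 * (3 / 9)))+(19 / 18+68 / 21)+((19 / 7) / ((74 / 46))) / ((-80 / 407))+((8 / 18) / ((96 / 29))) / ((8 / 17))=-956589637 / 682560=-1401.47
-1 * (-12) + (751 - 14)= 749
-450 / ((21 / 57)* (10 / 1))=-855 / 7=-122.14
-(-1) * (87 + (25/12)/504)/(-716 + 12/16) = -526201/4325832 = -0.12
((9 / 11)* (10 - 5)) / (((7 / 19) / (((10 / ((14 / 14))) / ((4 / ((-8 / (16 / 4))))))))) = -4275 / 77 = -55.52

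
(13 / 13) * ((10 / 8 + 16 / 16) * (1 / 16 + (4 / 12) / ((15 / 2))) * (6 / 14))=0.10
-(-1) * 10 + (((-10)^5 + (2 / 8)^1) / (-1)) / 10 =400399 / 40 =10009.98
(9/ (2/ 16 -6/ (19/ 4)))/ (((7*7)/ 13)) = -17784/ 8477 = -2.10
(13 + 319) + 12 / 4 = 335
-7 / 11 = -0.64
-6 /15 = -2 /5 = -0.40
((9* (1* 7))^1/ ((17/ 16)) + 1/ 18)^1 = 18161/ 306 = 59.35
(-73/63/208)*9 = -73/1456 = -0.05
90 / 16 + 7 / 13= 641 / 104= 6.16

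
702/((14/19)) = 6669/7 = 952.71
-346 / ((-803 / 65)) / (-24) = -11245 / 9636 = -1.17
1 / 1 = 1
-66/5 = -13.20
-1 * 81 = -81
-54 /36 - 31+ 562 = 1059 /2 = 529.50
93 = 93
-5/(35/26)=-26/7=-3.71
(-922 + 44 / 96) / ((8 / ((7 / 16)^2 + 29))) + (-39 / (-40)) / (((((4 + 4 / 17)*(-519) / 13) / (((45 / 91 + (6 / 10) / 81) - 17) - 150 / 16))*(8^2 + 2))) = -13375315000085023 / 3977629286400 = -3362.63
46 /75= 0.61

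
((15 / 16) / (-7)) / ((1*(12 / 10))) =-25 / 224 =-0.11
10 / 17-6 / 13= 28 / 221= 0.13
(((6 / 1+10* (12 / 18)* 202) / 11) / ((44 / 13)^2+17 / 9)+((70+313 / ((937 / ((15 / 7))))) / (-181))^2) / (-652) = -2947727867094173521 / 205165599772522525444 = -0.01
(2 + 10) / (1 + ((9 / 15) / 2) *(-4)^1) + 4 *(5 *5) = 40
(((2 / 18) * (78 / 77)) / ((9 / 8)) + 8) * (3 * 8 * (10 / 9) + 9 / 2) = 252.45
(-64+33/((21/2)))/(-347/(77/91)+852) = -4686/34027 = -0.14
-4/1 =-4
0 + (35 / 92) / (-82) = -35 / 7544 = -0.00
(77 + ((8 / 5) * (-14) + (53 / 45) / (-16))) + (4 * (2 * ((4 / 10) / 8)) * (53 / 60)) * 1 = 197567 / 3600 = 54.88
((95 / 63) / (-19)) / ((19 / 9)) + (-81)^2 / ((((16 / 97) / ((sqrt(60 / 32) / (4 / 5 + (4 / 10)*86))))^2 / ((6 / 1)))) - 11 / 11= 9232340401113 / 4218683392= 2188.44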